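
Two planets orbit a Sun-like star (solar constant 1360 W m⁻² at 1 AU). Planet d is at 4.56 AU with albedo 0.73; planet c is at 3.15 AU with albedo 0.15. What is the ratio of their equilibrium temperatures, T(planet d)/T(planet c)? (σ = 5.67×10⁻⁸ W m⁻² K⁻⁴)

T₁/T₂ ≈ 0.624

T_eq = [S₀(1−A)/(4σd²)]^(1/4), so T ∝ (1−A)^(1/4) / √d.
T₁ = [1360×0.27/(4×5.67×10⁻⁸×4.56²)]^(1/4) = 93.94 K.
T₂ = [1360×0.85/(4×5.67×10⁻⁸×3.15²)]^(1/4) = 150.55 K.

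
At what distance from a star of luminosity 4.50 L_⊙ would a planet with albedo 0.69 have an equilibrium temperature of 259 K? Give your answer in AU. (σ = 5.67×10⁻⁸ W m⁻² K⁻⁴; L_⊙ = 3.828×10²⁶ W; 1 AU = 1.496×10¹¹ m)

d ≈ 1.36 AU

L = 4.50 × 3.828×10²⁶ = 1.72×10²⁷ W.
From T_eq⁴ = L(1−A)/(16πσd²): d = √[L(1−A)/(16πσT_eq⁴)].
d = √[1.72×10²⁷ × 0.31 / (16π × 5.67×10⁻⁸ × (259)⁴)] = 2.04×10¹¹ m = 1.36 AU.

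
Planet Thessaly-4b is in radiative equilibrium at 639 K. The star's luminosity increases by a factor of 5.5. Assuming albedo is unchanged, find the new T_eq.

T_eq ≈ 979 K

T_eq ∝ L^(1/4) · d^(−1/2).
T′ = 639 × 5.5^(1/4) = 979 K.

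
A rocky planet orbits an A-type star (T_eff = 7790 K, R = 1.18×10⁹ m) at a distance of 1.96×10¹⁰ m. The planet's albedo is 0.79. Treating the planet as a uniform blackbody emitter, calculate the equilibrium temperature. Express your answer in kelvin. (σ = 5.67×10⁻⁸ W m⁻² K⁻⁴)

L = 4πR_⋆²σT_⋆⁴ = 4π(1.18×10⁹)² × 5.67×10⁻⁸ × (7790)⁴ = 3.65×10²⁷ W.
S = L/(4πd²) = 7.57×10⁵ W m⁻².
Energy balance: absorbed = emitted ⇒ πR²·S(1−A) = 4πR²·σT_eq⁴, so T_eq⁴ = S(1−A)/(4σ).
T_eq = [7.57×10⁵ × 0.21 / (4 × 5.67×10⁻⁸)]^(1/4) = (7.01×10¹¹)^(1/4) = 915 K.

T_eq ≈ 915 K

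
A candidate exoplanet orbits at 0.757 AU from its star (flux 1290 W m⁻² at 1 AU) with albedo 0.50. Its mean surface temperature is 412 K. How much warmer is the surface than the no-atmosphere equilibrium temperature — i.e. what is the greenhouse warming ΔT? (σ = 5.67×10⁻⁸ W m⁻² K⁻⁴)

ΔT ≈ 146.6 K

S = 1290/0.757² = 2251 W m⁻².
T_eq = [S(1−A)/(4σ)]^(1/4) = [2251×0.50/(4×5.67×10⁻⁸)]^(1/4) = 265.4 K.
ΔT = T_surf − T_eq = 412 − 265.4.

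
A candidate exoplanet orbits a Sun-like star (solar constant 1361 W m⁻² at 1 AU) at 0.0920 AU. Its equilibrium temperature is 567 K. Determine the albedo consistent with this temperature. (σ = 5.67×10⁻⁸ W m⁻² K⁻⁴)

Flux at 0.0920 AU: S = 1361/0.0920² = 1.61×10⁵ W m⁻².
From T_eq⁴ = S(1−A)/(4σ): 1−A = 4σT_eq⁴/S.
1−A = 4 × 5.67×10⁻⁸ × (567)⁴ / 1.61×10⁵ = 0.146.

A ≈ 0.85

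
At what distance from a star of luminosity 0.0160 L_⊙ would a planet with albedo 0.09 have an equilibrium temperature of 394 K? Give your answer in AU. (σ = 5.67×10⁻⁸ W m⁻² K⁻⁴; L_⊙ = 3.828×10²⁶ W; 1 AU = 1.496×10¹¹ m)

L = 0.0160 × 3.828×10²⁶ = 6.12×10²⁴ W.
From T_eq⁴ = L(1−A)/(16πσd²): d = √[L(1−A)/(16πσT_eq⁴)].
d = √[6.12×10²⁴ × 0.91 / (16π × 5.67×10⁻⁸ × (394)⁴)] = 9.01×10⁹ m = 0.0602 AU.

d ≈ 0.0602 AU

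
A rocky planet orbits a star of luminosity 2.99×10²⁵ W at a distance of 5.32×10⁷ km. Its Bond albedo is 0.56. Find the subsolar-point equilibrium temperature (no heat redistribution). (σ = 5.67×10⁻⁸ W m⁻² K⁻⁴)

T_ss ≈ 284 K

d = 5.32×10⁷ km = 5.32×10¹⁰ m.
Flux: S = L/(4πd²) = 2.99×10²⁵/(4π×(5.32×10¹⁰)²) = 841 W m⁻².
At the subsolar point the surface absorbs S(1−A) and emits σT⁴ per unit area — no factor of 4, since only the local patch is in balance.
T = [841 × 0.44 / 5.67×10⁻⁸]^(1/4) = (6.52×10⁹)^(1/4) = 284 K.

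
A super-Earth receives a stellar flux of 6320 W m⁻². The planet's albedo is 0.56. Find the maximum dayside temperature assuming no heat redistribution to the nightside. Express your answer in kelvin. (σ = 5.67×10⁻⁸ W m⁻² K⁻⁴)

T_ss ≈ 471 K

With no redistribution each surface element balances locally: S(1−A) = σT⁴.
T = [6320 × 0.44 / 5.67×10⁻⁸]^(1/4) = (4.90×10¹⁰)^(1/4) = 471 K.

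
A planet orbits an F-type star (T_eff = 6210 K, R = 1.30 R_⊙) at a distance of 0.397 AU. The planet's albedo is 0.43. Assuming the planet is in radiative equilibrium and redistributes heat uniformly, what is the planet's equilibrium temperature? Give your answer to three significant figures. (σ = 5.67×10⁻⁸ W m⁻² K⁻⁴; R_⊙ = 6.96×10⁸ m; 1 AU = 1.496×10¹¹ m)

T_eq ≈ 471 K

R_⋆ = 1.30 × 6.96×10⁸ = 9.05×10⁸ m.
d = 0.397 AU = 5.94×10¹⁰ m.
L = 4πR_⋆²σT_⋆⁴ = 4π(9.05×10⁸)² × 5.67×10⁻⁸ × (6210)⁴ = 8.67×10²⁶ W.
S = L/(4πd²) = 1.96×10⁴ W m⁻².
Energy balance: absorbed = emitted ⇒ πR²·S(1−A) = 4πR²·σT_eq⁴, so T_eq⁴ = S(1−A)/(4σ).
T_eq = [1.96×10⁴ × 0.57 / (4 × 5.67×10⁻⁸)]^(1/4) = (4.92×10¹⁰)^(1/4) = 471 K.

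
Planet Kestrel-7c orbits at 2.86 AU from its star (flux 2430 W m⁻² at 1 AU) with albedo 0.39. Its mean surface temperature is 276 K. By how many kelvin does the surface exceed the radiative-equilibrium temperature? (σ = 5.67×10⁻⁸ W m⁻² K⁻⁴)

S = 2430/2.86² = 297.1 W m⁻².
T_eq = [S(1−A)/(4σ)]^(1/4) = [297.1×0.61/(4×5.67×10⁻⁸)]^(1/4) = 168.1 K.
ΔT = T_surf − T_eq = 276 − 168.1.

ΔT ≈ 107.9 K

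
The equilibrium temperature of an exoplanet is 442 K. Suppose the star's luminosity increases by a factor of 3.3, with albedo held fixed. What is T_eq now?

T_eq ≈ 596 K

T_eq ∝ L^(1/4) · d^(−1/2).
T′ = 442 × 3.3^(1/4) = 596 K.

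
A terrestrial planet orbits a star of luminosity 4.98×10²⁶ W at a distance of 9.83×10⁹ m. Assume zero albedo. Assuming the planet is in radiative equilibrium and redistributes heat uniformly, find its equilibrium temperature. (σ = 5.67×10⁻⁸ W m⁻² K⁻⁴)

T_eq ≈ 1160 K

Flux: S = L/(4πd²) = 4.98×10²⁶/(4π×(9.83×10⁹)²) = 4.10×10⁵ W m⁻².
Energy balance: absorbed = emitted ⇒ πR²·S(1−A) = 4πR²·σT_eq⁴, so T_eq⁴ = S(1−A)/(4σ).
T_eq = [4.10×10⁵ × 1.00 / (4 × 5.67×10⁻⁸)]^(1/4) = (1.81×10¹²)^(1/4) = 1160 K.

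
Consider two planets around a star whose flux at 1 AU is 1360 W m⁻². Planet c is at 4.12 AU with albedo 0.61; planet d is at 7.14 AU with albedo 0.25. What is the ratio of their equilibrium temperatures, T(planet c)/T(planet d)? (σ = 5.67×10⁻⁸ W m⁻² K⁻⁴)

T_eq = [S₀(1−A)/(4σd²)]^(1/4), so T ∝ (1−A)^(1/4) / √d.
T₁ = [1360×0.39/(4×5.67×10⁻⁸×4.12²)]^(1/4) = 108.34 K.
T₂ = [1360×0.75/(4×5.67×10⁻⁸×7.14²)]^(1/4) = 96.91 K.

T₁/T₂ ≈ 1.118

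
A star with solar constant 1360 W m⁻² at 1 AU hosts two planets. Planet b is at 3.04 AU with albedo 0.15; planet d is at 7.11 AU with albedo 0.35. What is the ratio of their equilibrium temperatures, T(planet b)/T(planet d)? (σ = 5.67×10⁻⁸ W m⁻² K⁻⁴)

T_eq = [S₀(1−A)/(4σd²)]^(1/4), so T ∝ (1−A)^(1/4) / √d.
T₁ = [1360×0.85/(4×5.67×10⁻⁸×3.04²)]^(1/4) = 153.25 K.
T₂ = [1360×0.65/(4×5.67×10⁻⁸×7.11²)]^(1/4) = 93.71 K.

T₁/T₂ ≈ 1.635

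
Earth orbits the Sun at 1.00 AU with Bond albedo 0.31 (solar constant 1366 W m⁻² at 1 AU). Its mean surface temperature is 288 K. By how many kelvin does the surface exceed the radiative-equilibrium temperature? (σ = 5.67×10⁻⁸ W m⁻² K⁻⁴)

S = 1366/1.00² = 1366 W m⁻².
T_eq = [S(1−A)/(4σ)]^(1/4) = [1366×0.69/(4×5.67×10⁻⁸)]^(1/4) = 253.9 K.
ΔT = T_surf − T_eq = 288 − 253.9.

ΔT ≈ 34.1 K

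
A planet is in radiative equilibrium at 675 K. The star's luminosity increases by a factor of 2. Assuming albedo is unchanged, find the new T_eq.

T_eq ≈ 803 K

T_eq ∝ L^(1/4) · d^(−1/2).
T′ = 675 × 2^(1/4) = 803 K.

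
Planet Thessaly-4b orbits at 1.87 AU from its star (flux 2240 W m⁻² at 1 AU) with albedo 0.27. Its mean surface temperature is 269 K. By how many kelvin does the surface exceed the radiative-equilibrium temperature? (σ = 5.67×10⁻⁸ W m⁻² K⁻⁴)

S = 2240/1.87² = 640.6 W m⁻².
T_eq = [S(1−A)/(4σ)]^(1/4) = [640.6×0.73/(4×5.67×10⁻⁸)]^(1/4) = 213.1 K.
ΔT = T_surf − T_eq = 269 − 213.1.

ΔT ≈ 55.9 K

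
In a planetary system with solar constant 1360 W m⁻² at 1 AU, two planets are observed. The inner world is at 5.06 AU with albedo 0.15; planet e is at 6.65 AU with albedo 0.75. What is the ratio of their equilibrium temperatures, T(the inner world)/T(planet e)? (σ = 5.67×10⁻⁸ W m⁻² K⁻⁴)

T_eq = [S₀(1−A)/(4σd²)]^(1/4), so T ∝ (1−A)^(1/4) / √d.
T₁ = [1360×0.85/(4×5.67×10⁻⁸×5.06²)]^(1/4) = 118.78 K.
T₂ = [1360×0.25/(4×5.67×10⁻⁸×6.65²)]^(1/4) = 76.30 K.

T₁/T₂ ≈ 1.557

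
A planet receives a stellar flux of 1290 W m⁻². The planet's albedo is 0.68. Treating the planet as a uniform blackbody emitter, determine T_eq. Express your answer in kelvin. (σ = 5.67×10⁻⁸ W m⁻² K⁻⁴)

Energy balance: absorbed = emitted ⇒ πR²·S(1−A) = 4πR²·σT_eq⁴, so T_eq⁴ = S(1−A)/(4σ).
T_eq = [1290 × 0.32 / (4 × 5.67×10⁻⁸)]^(1/4) = (1.82×10⁹)^(1/4) = 207 K.

T_eq ≈ 207 K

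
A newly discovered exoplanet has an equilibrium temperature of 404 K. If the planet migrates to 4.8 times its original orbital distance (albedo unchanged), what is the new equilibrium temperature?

T_eq ∝ L^(1/4) · d^(−1/2).
T′ = 404 / 4.8^(1/2) = 184 K.

T_eq ≈ 184 K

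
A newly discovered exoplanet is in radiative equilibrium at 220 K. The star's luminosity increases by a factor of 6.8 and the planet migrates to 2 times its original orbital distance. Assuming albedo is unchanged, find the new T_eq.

T_eq ≈ 251 K

T_eq ∝ L^(1/4) · d^(−1/2).
T′ = 220 × 6.8^(1/4) / 2^(1/2) = 251 K.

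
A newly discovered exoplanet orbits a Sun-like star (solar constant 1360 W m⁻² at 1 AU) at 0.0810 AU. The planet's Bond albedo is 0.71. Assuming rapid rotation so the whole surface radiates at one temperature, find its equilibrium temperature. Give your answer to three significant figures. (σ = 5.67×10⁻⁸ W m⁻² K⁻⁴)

Flux at 0.0810 AU: S = 1360/0.0810² = 2.07×10⁵ W m⁻².
Energy balance: absorbed = emitted ⇒ πR²·S(1−A) = 4πR²·σT_eq⁴, so T_eq⁴ = S(1−A)/(4σ).
T_eq = [2.07×10⁵ × 0.29 / (4 × 5.67×10⁻⁸)]^(1/4) = (2.65×10¹¹)^(1/4) = 718 K.

T_eq ≈ 718 K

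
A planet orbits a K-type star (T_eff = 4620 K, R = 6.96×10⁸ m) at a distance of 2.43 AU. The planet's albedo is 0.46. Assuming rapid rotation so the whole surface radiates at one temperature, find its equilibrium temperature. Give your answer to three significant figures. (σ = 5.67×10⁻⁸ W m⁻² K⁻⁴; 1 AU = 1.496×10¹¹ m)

d = 2.43 AU = 3.64×10¹¹ m.
L = 4πR_⋆²σT_⋆⁴ = 4π(6.96×10⁸)² × 5.67×10⁻⁸ × (4620)⁴ = 1.57×10²⁶ W.
S = L/(4πd²) = 94.7 W m⁻².
Energy balance: absorbed = emitted ⇒ πR²·S(1−A) = 4πR²·σT_eq⁴, so T_eq⁴ = S(1−A)/(4σ).
T_eq = [94.7 × 0.54 / (4 × 5.67×10⁻⁸)]^(1/4) = (2.25×10⁸)^(1/4) = 123 K.

T_eq ≈ 123 K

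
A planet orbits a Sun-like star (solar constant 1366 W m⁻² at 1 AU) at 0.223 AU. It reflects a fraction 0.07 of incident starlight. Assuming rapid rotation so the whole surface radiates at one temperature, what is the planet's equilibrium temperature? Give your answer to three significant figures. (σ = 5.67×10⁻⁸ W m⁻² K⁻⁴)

T_eq ≈ 579 K

Flux at 0.223 AU: S = 1366/0.223² = 2.75×10⁴ W m⁻².
Energy balance: absorbed = emitted ⇒ πR²·S(1−A) = 4πR²·σT_eq⁴, so T_eq⁴ = S(1−A)/(4σ).
T_eq = [2.75×10⁴ × 0.93 / (4 × 5.67×10⁻⁸)]^(1/4) = (1.13×10¹¹)^(1/4) = 579 K.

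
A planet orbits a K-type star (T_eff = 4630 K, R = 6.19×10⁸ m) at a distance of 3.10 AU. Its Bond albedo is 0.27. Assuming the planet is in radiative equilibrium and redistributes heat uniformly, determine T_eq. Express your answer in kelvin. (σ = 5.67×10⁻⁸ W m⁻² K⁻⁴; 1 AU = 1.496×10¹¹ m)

d = 3.10 AU = 4.64×10¹¹ m.
L = 4πR_⋆²σT_⋆⁴ = 4π(6.19×10⁸)² × 5.67×10⁻⁸ × (4630)⁴ = 1.25×10²⁶ W.
S = L/(4πd²) = 46.4 W m⁻².
Energy balance: absorbed = emitted ⇒ πR²·S(1−A) = 4πR²·σT_eq⁴, so T_eq⁴ = S(1−A)/(4σ).
T_eq = [46.4 × 0.73 / (4 × 5.67×10⁻⁸)]^(1/4) = (1.49×10⁸)^(1/4) = 111 K.

T_eq ≈ 111 K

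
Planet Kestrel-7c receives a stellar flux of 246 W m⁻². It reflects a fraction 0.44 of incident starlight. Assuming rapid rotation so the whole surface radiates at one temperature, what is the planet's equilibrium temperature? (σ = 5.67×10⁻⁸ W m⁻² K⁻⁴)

Energy balance: absorbed = emitted ⇒ πR²·S(1−A) = 4πR²·σT_eq⁴, so T_eq⁴ = S(1−A)/(4σ).
T_eq = [246 × 0.56 / (4 × 5.67×10⁻⁸)]^(1/4) = (6.07×10⁸)^(1/4) = 157 K.

T_eq ≈ 157 K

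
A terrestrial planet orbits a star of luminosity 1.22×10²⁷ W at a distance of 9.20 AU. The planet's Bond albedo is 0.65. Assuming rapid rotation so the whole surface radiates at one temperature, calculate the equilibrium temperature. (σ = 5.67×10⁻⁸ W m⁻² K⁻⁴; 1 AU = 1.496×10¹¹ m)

d = 9.20 AU = 1.38×10¹² m.
Flux: S = L/(4πd²) = 1.22×10²⁷/(4π×(1.38×10¹²)²) = 51.3 W m⁻².
Energy balance: absorbed = emitted ⇒ πR²·S(1−A) = 4πR²·σT_eq⁴, so T_eq⁴ = S(1−A)/(4σ).
T_eq = [51.3 × 0.35 / (4 × 5.67×10⁻⁸)]^(1/4) = (7.91×10⁷)^(1/4) = 94.3 K.

T_eq ≈ 94.3 K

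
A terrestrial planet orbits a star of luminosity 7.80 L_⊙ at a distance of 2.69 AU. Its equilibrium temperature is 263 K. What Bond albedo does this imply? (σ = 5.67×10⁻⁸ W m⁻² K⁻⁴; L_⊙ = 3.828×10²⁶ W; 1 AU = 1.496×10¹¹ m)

A ≈ 0.26

d = 2.69 AU = 4.02×10¹¹ m.
L = 7.80 × 3.828×10²⁶ = 2.99×10²⁷ W.
Flux: S = L/(4πd²) = 2.99×10²⁷/(4π×(4.02×10¹¹)²) = 1470 W m⁻².
From T_eq⁴ = S(1−A)/(4σ): 1−A = 4σT_eq⁴/S.
1−A = 4 × 5.67×10⁻⁸ × (263)⁴ / 1470 = 0.740.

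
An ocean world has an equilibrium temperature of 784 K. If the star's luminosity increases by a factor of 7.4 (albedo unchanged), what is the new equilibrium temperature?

T_eq ≈ 1290 K

T_eq ∝ L^(1/4) · d^(−1/2).
T′ = 784 × 7.4^(1/4) = 1290 K.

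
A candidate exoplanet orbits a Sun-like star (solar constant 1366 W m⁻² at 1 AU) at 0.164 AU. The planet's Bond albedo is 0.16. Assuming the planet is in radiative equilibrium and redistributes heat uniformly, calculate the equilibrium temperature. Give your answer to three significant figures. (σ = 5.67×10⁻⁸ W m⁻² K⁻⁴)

Flux at 0.164 AU: S = 1366/0.164² = 5.08×10⁴ W m⁻².
Energy balance: absorbed = emitted ⇒ πR²·S(1−A) = 4πR²·σT_eq⁴, so T_eq⁴ = S(1−A)/(4σ).
T_eq = [5.08×10⁴ × 0.84 / (4 × 5.67×10⁻⁸)]^(1/4) = (1.88×10¹¹)^(1/4) = 659 K.

T_eq ≈ 659 K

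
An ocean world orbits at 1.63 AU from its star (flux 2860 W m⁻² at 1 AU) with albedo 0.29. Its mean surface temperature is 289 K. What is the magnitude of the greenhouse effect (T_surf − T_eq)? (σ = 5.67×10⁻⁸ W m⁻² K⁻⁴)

S = 2860/1.63² = 1076 W m⁻².
T_eq = [S(1−A)/(4σ)]^(1/4) = [1076×0.71/(4×5.67×10⁻⁸)]^(1/4) = 240.9 K.
ΔT = T_surf − T_eq = 289 − 240.9.

ΔT ≈ 48.1 K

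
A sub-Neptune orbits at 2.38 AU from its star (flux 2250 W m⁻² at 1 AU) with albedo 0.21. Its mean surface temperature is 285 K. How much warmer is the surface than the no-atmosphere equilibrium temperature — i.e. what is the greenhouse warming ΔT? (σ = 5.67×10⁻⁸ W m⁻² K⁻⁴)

S = 2250/2.38² = 397.2 W m⁻².
T_eq = [S(1−A)/(4σ)]^(1/4) = [397.2×0.79/(4×5.67×10⁻⁸)]^(1/4) = 192.9 K.
ΔT = T_surf − T_eq = 285 − 192.9.

ΔT ≈ 92.1 K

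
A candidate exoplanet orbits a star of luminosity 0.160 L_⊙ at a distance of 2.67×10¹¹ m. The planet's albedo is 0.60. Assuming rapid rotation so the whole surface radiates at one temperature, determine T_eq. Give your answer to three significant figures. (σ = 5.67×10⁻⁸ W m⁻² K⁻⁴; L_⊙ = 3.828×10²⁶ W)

T_eq ≈ 105 K

L = 0.160 × 3.828×10²⁶ = 6.12×10²⁵ W.
Flux: S = L/(4πd²) = 6.12×10²⁵/(4π×(2.67×10¹¹)²) = 68.4 W m⁻².
Energy balance: absorbed = emitted ⇒ πR²·S(1−A) = 4πR²·σT_eq⁴, so T_eq⁴ = S(1−A)/(4σ).
T_eq = [68.4 × 0.40 / (4 × 5.67×10⁻⁸)]^(1/4) = (1.21×10⁸)^(1/4) = 105 K.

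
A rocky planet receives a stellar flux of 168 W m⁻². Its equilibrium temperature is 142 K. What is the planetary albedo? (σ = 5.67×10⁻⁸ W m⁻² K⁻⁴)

From T_eq⁴ = S(1−A)/(4σ): 1−A = 4σT_eq⁴/S.
1−A = 4 × 5.67×10⁻⁸ × (142)⁴ / 168 = 0.549.

A ≈ 0.45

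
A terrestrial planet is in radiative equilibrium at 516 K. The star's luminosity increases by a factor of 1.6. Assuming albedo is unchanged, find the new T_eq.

T_eq ∝ L^(1/4) · d^(−1/2).
T′ = 516 × 1.6^(1/4) = 580 K.

T_eq ≈ 580 K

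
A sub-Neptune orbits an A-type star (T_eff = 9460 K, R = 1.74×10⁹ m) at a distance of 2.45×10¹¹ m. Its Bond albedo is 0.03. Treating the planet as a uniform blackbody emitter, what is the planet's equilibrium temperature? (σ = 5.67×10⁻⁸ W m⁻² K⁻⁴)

L = 4πR_⋆²σT_⋆⁴ = 4π(1.74×10⁹)² × 5.67×10⁻⁸ × (9460)⁴ = 1.73×10²⁸ W.
S = L/(4πd²) = 2.29×10⁴ W m⁻².
Energy balance: absorbed = emitted ⇒ πR²·S(1−A) = 4πR²·σT_eq⁴, so T_eq⁴ = S(1−A)/(4σ).
T_eq = [2.29×10⁴ × 0.97 / (4 × 5.67×10⁻⁸)]^(1/4) = (9.80×10¹⁰)^(1/4) = 559 K.

T_eq ≈ 559 K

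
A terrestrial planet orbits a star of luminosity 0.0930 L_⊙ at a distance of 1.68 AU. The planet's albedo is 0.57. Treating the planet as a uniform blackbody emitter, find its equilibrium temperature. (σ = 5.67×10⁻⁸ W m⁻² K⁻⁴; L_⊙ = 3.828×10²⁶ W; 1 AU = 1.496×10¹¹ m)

T_eq ≈ 96.0 K

d = 1.68 AU = 2.51×10¹¹ m.
L = 0.0930 × 3.828×10²⁶ = 3.56×10²⁵ W.
Flux: S = L/(4πd²) = 3.56×10²⁵/(4π×(2.51×10¹¹)²) = 44.9 W m⁻².
Energy balance: absorbed = emitted ⇒ πR²·S(1−A) = 4πR²·σT_eq⁴, so T_eq⁴ = S(1−A)/(4σ).
T_eq = [44.9 × 0.43 / (4 × 5.67×10⁻⁸)]^(1/4) = (8.50×10⁷)^(1/4) = 96.0 K.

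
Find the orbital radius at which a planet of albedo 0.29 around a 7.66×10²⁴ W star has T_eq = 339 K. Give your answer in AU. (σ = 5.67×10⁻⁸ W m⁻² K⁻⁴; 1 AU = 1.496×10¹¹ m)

d ≈ 0.0804 AU

From T_eq⁴ = L(1−A)/(16πσd²): d = √[L(1−A)/(16πσT_eq⁴)].
d = √[7.66×10²⁴ × 0.71 / (16π × 5.67×10⁻⁸ × (339)⁴)] = 1.20×10¹⁰ m = 0.0804 AU.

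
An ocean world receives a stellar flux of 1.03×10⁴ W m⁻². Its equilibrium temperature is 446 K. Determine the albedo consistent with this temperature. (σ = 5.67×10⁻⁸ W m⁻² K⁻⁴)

A ≈ 0.13

From T_eq⁴ = S(1−A)/(4σ): 1−A = 4σT_eq⁴/S.
1−A = 4 × 5.67×10⁻⁸ × (446)⁴ / 1.03×10⁴ = 0.871.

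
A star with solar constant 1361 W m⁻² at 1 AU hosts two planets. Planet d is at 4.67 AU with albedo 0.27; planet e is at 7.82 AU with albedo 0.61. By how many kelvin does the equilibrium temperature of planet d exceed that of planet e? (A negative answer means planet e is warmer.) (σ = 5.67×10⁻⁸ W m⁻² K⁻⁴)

T_eq = [S₀(1−A)/(4σd²)]^(1/4), so T ∝ (1−A)^(1/4) / √d.
T₁ = [1361×0.73/(4×5.67×10⁻⁸×4.67²)]^(1/4) = 119.05 K.
T₂ = [1361×0.39/(4×5.67×10⁻⁸×7.82²)]^(1/4) = 78.65 K.

ΔT ≈ 40.4 K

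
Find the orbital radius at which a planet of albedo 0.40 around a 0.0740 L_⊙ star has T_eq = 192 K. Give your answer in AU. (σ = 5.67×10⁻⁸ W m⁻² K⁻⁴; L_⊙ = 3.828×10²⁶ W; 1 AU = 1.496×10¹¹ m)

L = 0.0740 × 3.828×10²⁶ = 2.83×10²⁵ W.
From T_eq⁴ = L(1−A)/(16πσd²): d = √[L(1−A)/(16πσT_eq⁴)].
d = √[2.83×10²⁵ × 0.60 / (16π × 5.67×10⁻⁸ × (192)⁴)] = 6.62×10¹⁰ m = 0.443 AU.

d ≈ 0.443 AU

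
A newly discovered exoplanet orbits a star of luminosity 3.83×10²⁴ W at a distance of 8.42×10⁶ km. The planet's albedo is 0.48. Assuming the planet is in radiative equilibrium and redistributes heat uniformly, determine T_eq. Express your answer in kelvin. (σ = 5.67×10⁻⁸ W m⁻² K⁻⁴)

d = 8.42×10⁶ km = 8.42×10⁹ m.
Flux: S = L/(4πd²) = 3.83×10²⁴/(4π×(8.42×10⁹)²) = 4300 W m⁻².
Energy balance: absorbed = emitted ⇒ πR²·S(1−A) = 4πR²·σT_eq⁴, so T_eq⁴ = S(1−A)/(4σ).
T_eq = [4300 × 0.52 / (4 × 5.67×10⁻⁸)]^(1/4) = (9.86×10⁹)^(1/4) = 315 K.

T_eq ≈ 315 K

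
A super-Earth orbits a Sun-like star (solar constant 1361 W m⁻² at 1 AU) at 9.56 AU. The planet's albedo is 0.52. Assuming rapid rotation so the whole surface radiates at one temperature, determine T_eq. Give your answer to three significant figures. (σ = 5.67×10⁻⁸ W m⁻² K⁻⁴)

T_eq ≈ 74.9 K

Flux at 9.56 AU: S = 1361/9.56² = 14.9 W m⁻².
Energy balance: absorbed = emitted ⇒ πR²·S(1−A) = 4πR²·σT_eq⁴, so T_eq⁴ = S(1−A)/(4σ).
T_eq = [14.9 × 0.48 / (4 × 5.67×10⁻⁸)]^(1/4) = (3.15×10⁷)^(1/4) = 74.9 K.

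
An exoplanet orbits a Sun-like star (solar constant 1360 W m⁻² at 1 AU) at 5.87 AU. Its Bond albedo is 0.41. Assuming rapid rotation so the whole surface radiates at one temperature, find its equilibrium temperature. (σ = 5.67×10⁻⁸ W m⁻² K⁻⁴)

Flux at 5.87 AU: S = 1360/5.87² = 39.5 W m⁻².
Energy balance: absorbed = emitted ⇒ πR²·S(1−A) = 4πR²·σT_eq⁴, so T_eq⁴ = S(1−A)/(4σ).
T_eq = [39.5 × 0.59 / (4 × 5.67×10⁻⁸)]^(1/4) = (1.03×10⁸)^(1/4) = 101 K.

T_eq ≈ 101 K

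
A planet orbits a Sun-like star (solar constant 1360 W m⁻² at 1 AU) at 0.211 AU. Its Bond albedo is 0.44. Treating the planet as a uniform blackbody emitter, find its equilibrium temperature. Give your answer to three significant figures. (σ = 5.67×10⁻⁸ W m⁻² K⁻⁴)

Flux at 0.211 AU: S = 1360/0.211² = 3.05×10⁴ W m⁻².
Energy balance: absorbed = emitted ⇒ πR²·S(1−A) = 4πR²·σT_eq⁴, so T_eq⁴ = S(1−A)/(4σ).
T_eq = [3.05×10⁴ × 0.56 / (4 × 5.67×10⁻⁸)]^(1/4) = (7.54×10¹⁰)^(1/4) = 524 K.

T_eq ≈ 524 K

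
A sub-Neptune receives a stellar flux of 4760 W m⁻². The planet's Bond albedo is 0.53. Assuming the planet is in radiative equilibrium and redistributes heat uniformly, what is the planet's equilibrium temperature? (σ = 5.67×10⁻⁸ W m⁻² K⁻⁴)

Energy balance: absorbed = emitted ⇒ πR²·S(1−A) = 4πR²·σT_eq⁴, so T_eq⁴ = S(1−A)/(4σ).
T_eq = [4760 × 0.47 / (4 × 5.67×10⁻⁸)]^(1/4) = (9.86×10⁹)^(1/4) = 315 K.

T_eq ≈ 315 K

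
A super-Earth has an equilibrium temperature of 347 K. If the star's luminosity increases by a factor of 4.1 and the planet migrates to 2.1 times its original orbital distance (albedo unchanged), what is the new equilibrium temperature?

T_eq ∝ L^(1/4) · d^(−1/2).
T′ = 347 × 4.1^(1/4) / 2.1^(1/2) = 341 K.

T_eq ≈ 341 K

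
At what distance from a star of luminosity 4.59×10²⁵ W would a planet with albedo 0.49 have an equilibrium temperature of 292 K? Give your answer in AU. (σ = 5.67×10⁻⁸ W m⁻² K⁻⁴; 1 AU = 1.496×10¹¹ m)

From T_eq⁴ = L(1−A)/(16πσd²): d = √[L(1−A)/(16πσT_eq⁴)].
d = √[4.59×10²⁵ × 0.51 / (16π × 5.67×10⁻⁸ × (292)⁴)] = 3.36×10¹⁰ m = 0.225 AU.

d ≈ 0.225 AU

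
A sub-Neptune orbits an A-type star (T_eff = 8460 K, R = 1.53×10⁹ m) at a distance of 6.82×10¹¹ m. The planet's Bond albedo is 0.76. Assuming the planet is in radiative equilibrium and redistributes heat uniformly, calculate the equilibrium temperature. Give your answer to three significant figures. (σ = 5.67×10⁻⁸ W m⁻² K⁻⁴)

L = 4πR_⋆²σT_⋆⁴ = 4π(1.53×10⁹)² × 5.67×10⁻⁸ × (8460)⁴ = 8.54×10²⁷ W.
S = L/(4πd²) = 1460 W m⁻².
Energy balance: absorbed = emitted ⇒ πR²·S(1−A) = 4πR²·σT_eq⁴, so T_eq⁴ = S(1−A)/(4σ).
T_eq = [1460 × 0.24 / (4 × 5.67×10⁻⁸)]^(1/4) = (1.55×10⁹)^(1/4) = 198 K.

T_eq ≈ 198 K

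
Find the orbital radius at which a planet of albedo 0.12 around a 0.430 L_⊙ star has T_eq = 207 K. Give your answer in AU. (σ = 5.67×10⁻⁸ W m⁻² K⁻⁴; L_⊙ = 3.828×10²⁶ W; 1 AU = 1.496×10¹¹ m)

d ≈ 1.11 AU

L = 0.430 × 3.828×10²⁶ = 1.65×10²⁶ W.
From T_eq⁴ = L(1−A)/(16πσd²): d = √[L(1−A)/(16πσT_eq⁴)].
d = √[1.65×10²⁶ × 0.88 / (16π × 5.67×10⁻⁸ × (207)⁴)] = 1.66×10¹¹ m = 1.11 AU.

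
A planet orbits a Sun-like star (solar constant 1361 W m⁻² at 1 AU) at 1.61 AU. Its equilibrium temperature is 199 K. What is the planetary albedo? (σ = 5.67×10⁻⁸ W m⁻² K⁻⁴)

Flux at 1.61 AU: S = 1361/1.61² = 525 W m⁻².
From T_eq⁴ = S(1−A)/(4σ): 1−A = 4σT_eq⁴/S.
1−A = 4 × 5.67×10⁻⁸ × (199)⁴ / 525 = 0.677.

A ≈ 0.32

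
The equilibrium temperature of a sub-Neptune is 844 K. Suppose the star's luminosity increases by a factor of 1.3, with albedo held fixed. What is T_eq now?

T_eq ≈ 901 K

T_eq ∝ L^(1/4) · d^(−1/2).
T′ = 844 × 1.3^(1/4) = 901 K.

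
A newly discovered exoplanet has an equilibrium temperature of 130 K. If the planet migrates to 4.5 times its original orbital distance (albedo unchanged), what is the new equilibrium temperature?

T_eq ∝ L^(1/4) · d^(−1/2).
T′ = 130 / 4.5^(1/2) = 61.3 K.

T_eq ≈ 61.3 K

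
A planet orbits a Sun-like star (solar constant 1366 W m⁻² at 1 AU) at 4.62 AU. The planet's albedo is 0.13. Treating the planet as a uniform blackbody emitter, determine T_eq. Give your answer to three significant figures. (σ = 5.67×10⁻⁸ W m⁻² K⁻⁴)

T_eq ≈ 125 K

Flux at 4.62 AU: S = 1366/4.62² = 64.0 W m⁻².
Energy balance: absorbed = emitted ⇒ πR²·S(1−A) = 4πR²·σT_eq⁴, so T_eq⁴ = S(1−A)/(4σ).
T_eq = [64.0 × 0.87 / (4 × 5.67×10⁻⁸)]^(1/4) = (2.45×10⁸)^(1/4) = 125 K.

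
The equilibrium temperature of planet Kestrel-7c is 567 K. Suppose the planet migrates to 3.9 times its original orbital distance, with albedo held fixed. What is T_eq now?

T_eq ∝ L^(1/4) · d^(−1/2).
T′ = 567 / 3.9^(1/2) = 287 K.

T_eq ≈ 287 K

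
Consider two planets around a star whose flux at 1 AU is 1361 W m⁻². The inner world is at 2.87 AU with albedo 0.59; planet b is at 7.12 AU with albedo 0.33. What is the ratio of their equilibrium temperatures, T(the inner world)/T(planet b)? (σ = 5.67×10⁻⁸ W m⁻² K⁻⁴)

T_eq = [S₀(1−A)/(4σd²)]^(1/4), so T ∝ (1−A)^(1/4) / √d.
T₁ = [1361×0.41/(4×5.67×10⁻⁸×2.87²)]^(1/4) = 131.46 K.
T₂ = [1361×0.67/(4×5.67×10⁻⁸×7.12²)]^(1/4) = 94.37 K.

T₁/T₂ ≈ 1.393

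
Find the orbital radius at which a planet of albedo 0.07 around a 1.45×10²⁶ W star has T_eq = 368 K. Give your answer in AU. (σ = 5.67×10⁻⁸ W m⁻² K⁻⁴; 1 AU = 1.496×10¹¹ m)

d ≈ 0.340 AU

From T_eq⁴ = L(1−A)/(16πσd²): d = √[L(1−A)/(16πσT_eq⁴)].
d = √[1.45×10²⁶ × 0.93 / (16π × 5.67×10⁻⁸ × (368)⁴)] = 5.08×10¹⁰ m = 0.340 AU.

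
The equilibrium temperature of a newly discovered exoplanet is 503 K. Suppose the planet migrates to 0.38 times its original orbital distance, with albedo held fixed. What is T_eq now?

T_eq ≈ 816 K

T_eq ∝ L^(1/4) · d^(−1/2).
T′ = 503 / 0.38^(1/2) = 816 K.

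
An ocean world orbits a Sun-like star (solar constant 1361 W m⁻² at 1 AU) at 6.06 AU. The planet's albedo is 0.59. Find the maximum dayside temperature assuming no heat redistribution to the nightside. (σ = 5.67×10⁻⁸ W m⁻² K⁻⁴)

T_ss ≈ 128 K

Flux at 6.06 AU: S = 1361/6.06² = 37.1 W m⁻².
With no redistribution each surface element balances locally: S(1−A) = σT⁴.
T = [37.1 × 0.41 / 5.67×10⁻⁸]^(1/4) = (2.68×10⁸)^(1/4) = 128 K.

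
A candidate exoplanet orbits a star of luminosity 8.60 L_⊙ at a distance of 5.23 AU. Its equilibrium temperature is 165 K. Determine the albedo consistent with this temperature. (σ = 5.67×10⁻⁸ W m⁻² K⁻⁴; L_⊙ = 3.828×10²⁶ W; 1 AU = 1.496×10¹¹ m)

d = 5.23 AU = 7.82×10¹¹ m.
L = 8.60 × 3.828×10²⁶ = 3.29×10²⁷ W.
Flux: S = L/(4πd²) = 3.29×10²⁷/(4π×(7.82×10¹¹)²) = 428 W m⁻².
From T_eq⁴ = S(1−A)/(4σ): 1−A = 4σT_eq⁴/S.
1−A = 4 × 5.67×10⁻⁸ × (165)⁴ / 428 = 0.393.

A ≈ 0.61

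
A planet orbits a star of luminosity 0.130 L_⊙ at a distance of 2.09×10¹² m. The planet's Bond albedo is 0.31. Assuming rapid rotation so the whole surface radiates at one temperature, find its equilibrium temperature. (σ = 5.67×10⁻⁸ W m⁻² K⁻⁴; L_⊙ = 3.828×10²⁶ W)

T_eq ≈ 40.8 K

L = 0.130 × 3.828×10²⁶ = 4.98×10²⁵ W.
Flux: S = L/(4πd²) = 4.98×10²⁵/(4π×(2.09×10¹²)²) = 0.907 W m⁻².
Energy balance: absorbed = emitted ⇒ πR²·S(1−A) = 4πR²·σT_eq⁴, so T_eq⁴ = S(1−A)/(4σ).
T_eq = [0.907 × 0.69 / (4 × 5.67×10⁻⁸)]^(1/4) = (2.76×10⁶)^(1/4) = 40.8 K.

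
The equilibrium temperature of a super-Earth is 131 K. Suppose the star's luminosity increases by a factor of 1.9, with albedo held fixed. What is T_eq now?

T_eq ∝ L^(1/4) · d^(−1/2).
T′ = 131 × 1.9^(1/4) = 154 K.

T_eq ≈ 154 K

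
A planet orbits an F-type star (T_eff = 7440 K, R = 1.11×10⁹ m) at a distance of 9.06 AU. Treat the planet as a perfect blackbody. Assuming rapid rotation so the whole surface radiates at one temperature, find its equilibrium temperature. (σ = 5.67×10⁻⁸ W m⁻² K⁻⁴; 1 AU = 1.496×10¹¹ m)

d = 9.06 AU = 1.36×10¹² m.
L = 4πR_⋆²σT_⋆⁴ = 4π(1.11×10⁹)² × 5.67×10⁻⁸ × (7440)⁴ = 2.69×10²⁷ W.
S = L/(4πd²) = 117 W m⁻².
Energy balance: absorbed = emitted ⇒ πR²·S(1−A) = 4πR²·σT_eq⁴, so T_eq⁴ = S(1−A)/(4σ).
T_eq = [117 × 1.00 / (4 × 5.67×10⁻⁸)]^(1/4) = (5.14×10⁸)^(1/4) = 151 K.

T_eq ≈ 151 K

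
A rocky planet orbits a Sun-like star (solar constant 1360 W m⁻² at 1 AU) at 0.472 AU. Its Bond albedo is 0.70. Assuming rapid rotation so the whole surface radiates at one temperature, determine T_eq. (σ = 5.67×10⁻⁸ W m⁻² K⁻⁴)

Flux at 0.472 AU: S = 1360/0.472² = 6100 W m⁻².
Energy balance: absorbed = emitted ⇒ πR²·S(1−A) = 4πR²·σT_eq⁴, so T_eq⁴ = S(1−A)/(4σ).
T_eq = [6100 × 0.30 / (4 × 5.67×10⁻⁸)]^(1/4) = (8.07×10⁹)^(1/4) = 300 K.

T_eq ≈ 300 K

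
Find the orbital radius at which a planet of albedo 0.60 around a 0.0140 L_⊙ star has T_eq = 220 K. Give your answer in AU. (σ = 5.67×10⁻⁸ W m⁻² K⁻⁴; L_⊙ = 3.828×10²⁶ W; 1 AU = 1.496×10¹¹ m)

d ≈ 0.120 AU

L = 0.0140 × 3.828×10²⁶ = 5.36×10²⁴ W.
From T_eq⁴ = L(1−A)/(16πσd²): d = √[L(1−A)/(16πσT_eq⁴)].
d = √[5.36×10²⁴ × 0.40 / (16π × 5.67×10⁻⁸ × (220)⁴)] = 1.79×10¹⁰ m = 0.120 AU.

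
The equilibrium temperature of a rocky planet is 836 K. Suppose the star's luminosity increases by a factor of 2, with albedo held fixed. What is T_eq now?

T_eq ∝ L^(1/4) · d^(−1/2).
T′ = 836 × 2^(1/4) = 994 K.

T_eq ≈ 994 K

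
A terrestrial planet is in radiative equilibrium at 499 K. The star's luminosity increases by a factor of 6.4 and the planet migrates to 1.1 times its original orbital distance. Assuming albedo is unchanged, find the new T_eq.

T_eq ∝ L^(1/4) · d^(−1/2).
T′ = 499 × 6.4^(1/4) / 1.1^(1/2) = 757 K.

T_eq ≈ 757 K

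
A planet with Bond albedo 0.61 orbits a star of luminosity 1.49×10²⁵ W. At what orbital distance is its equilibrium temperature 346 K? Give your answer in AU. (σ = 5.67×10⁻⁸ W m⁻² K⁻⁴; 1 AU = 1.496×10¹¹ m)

d ≈ 0.0797 AU

From T_eq⁴ = L(1−A)/(16πσd²): d = √[L(1−A)/(16πσT_eq⁴)].
d = √[1.49×10²⁵ × 0.39 / (16π × 5.67×10⁻⁸ × (346)⁴)] = 1.19×10¹⁰ m = 0.0797 AU.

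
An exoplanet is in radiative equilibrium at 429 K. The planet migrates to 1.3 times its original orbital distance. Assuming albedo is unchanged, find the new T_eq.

T_eq ≈ 376 K

T_eq ∝ L^(1/4) · d^(−1/2).
T′ = 429 / 1.3^(1/2) = 376 K.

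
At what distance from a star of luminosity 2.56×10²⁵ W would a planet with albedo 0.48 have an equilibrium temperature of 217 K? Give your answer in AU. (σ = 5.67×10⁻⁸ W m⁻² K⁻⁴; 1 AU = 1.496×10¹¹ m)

d ≈ 0.307 AU

From T_eq⁴ = L(1−A)/(16πσd²): d = √[L(1−A)/(16πσT_eq⁴)].
d = √[2.56×10²⁵ × 0.52 / (16π × 5.67×10⁻⁸ × (217)⁴)] = 4.59×10¹⁰ m = 0.307 AU.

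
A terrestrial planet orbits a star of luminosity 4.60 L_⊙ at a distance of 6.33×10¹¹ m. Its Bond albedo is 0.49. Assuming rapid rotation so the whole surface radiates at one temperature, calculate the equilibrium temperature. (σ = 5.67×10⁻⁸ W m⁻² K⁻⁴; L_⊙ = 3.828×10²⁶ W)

T_eq ≈ 167 K

L = 4.60 × 3.828×10²⁶ = 1.76×10²⁷ W.
Flux: S = L/(4πd²) = 1.76×10²⁷/(4π×(6.33×10¹¹)²) = 350 W m⁻².
Energy balance: absorbed = emitted ⇒ πR²·S(1−A) = 4πR²·σT_eq⁴, so T_eq⁴ = S(1−A)/(4σ).
T_eq = [350 × 0.51 / (4 × 5.67×10⁻⁸)]^(1/4) = (7.86×10⁸)^(1/4) = 167 K.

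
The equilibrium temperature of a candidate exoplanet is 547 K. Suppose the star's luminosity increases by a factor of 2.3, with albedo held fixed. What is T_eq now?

T_eq ∝ L^(1/4) · d^(−1/2).
T′ = 547 × 2.3^(1/4) = 674 K.

T_eq ≈ 674 K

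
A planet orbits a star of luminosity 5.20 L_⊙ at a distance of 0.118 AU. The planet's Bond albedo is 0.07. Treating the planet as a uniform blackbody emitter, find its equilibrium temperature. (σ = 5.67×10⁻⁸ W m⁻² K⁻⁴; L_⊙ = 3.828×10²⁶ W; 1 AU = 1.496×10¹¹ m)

T_eq ≈ 1200 K

d = 0.118 AU = 1.77×10¹⁰ m.
L = 5.20 × 3.828×10²⁶ = 1.99×10²⁷ W.
Flux: S = L/(4πd²) = 1.99×10²⁷/(4π×(1.77×10¹⁰)²) = 5.08×10⁵ W m⁻².
Energy balance: absorbed = emitted ⇒ πR²·S(1−A) = 4πR²·σT_eq⁴, so T_eq⁴ = S(1−A)/(4σ).
T_eq = [5.08×10⁵ × 0.93 / (4 × 5.67×10⁻⁸)]^(1/4) = (2.08×10¹²)^(1/4) = 1200 K.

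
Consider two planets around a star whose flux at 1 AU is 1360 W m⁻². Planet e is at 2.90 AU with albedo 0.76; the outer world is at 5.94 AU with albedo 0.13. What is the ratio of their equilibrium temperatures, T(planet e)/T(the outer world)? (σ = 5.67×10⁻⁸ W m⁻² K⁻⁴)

T_eq = [S₀(1−A)/(4σd²)]^(1/4), so T ∝ (1−A)^(1/4) / √d.
T₁ = [1360×0.24/(4×5.67×10⁻⁸×2.90²)]^(1/4) = 114.37 K.
T₂ = [1360×0.87/(4×5.67×10⁻⁸×5.94²)]^(1/4) = 110.27 K.

T₁/T₂ ≈ 1.037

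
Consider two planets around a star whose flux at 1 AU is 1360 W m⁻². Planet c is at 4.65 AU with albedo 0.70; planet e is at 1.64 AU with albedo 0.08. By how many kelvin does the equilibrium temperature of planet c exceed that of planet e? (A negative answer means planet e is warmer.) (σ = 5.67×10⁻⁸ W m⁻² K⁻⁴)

ΔT ≈ -117.3 K

T_eq = [S₀(1−A)/(4σd²)]^(1/4), so T ∝ (1−A)^(1/4) / √d.
T₁ = [1360×0.30/(4×5.67×10⁻⁸×4.65²)]^(1/4) = 95.51 K.
T₂ = [1360×0.92/(4×5.67×10⁻⁸×1.64²)]^(1/4) = 212.81 K.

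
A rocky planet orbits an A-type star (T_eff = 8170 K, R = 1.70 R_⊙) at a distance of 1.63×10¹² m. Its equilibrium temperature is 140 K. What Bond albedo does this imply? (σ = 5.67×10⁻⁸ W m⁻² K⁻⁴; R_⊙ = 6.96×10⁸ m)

A ≈ 0.35

R_⋆ = 1.70 × 6.96×10⁸ = 1.18×10⁹ m.
L = 4πR_⋆²σT_⋆⁴ = 4π(1.18×10⁹)² × 5.67×10⁻⁸ × (8170)⁴ = 4.44×10²⁷ W.
S = L/(4πd²) = 133 W m⁻².
From T_eq⁴ = S(1−A)/(4σ): 1−A = 4σT_eq⁴/S.
1−A = 4 × 5.67×10⁻⁸ × (140)⁴ / 133 = 0.655.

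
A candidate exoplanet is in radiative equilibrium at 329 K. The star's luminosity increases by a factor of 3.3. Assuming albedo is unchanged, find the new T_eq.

T_eq ≈ 443 K

T_eq ∝ L^(1/4) · d^(−1/2).
T′ = 329 × 3.3^(1/4) = 443 K.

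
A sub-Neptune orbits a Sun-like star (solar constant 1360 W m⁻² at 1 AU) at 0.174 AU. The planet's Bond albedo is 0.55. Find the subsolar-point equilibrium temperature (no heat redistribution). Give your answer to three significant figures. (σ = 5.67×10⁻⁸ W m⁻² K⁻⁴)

T_ss ≈ 773 K

Flux at 0.174 AU: S = 1360/0.174² = 4.49×10⁴ W m⁻².
At the subsolar point the surface absorbs S(1−A) and emits σT⁴ per unit area — no factor of 4, since only the local patch is in balance.
T = [4.49×10⁴ × 0.45 / 5.67×10⁻⁸]^(1/4) = (3.57×10¹¹)^(1/4) = 773 K.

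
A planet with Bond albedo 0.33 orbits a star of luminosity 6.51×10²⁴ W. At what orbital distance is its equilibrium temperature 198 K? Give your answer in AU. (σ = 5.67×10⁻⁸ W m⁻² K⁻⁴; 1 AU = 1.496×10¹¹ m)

d ≈ 0.211 AU

From T_eq⁴ = L(1−A)/(16πσd²): d = √[L(1−A)/(16πσT_eq⁴)].
d = √[6.51×10²⁴ × 0.67 / (16π × 5.67×10⁻⁸ × (198)⁴)] = 3.16×10¹⁰ m = 0.211 AU.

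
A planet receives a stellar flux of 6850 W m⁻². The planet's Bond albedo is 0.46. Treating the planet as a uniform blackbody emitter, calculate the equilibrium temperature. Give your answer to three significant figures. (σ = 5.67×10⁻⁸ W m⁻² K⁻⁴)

T_eq ≈ 357 K

Energy balance: absorbed = emitted ⇒ πR²·S(1−A) = 4πR²·σT_eq⁴, so T_eq⁴ = S(1−A)/(4σ).
T_eq = [6850 × 0.54 / (4 × 5.67×10⁻⁸)]^(1/4) = (1.63×10¹⁰)^(1/4) = 357 K.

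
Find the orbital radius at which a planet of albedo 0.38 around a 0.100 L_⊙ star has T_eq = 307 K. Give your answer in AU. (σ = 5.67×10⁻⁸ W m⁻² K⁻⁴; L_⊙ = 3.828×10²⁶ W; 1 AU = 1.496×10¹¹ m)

L = 0.100 × 3.828×10²⁶ = 3.83×10²⁵ W.
From T_eq⁴ = L(1−A)/(16πσd²): d = √[L(1−A)/(16πσT_eq⁴)].
d = √[3.83×10²⁵ × 0.62 / (16π × 5.67×10⁻⁸ × (307)⁴)] = 3.06×10¹⁰ m = 0.205 AU.

d ≈ 0.205 AU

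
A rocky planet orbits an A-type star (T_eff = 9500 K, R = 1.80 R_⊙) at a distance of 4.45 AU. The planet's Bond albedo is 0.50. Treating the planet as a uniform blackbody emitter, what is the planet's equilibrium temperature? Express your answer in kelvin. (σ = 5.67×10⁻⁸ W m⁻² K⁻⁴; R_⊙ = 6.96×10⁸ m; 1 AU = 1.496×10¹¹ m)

R_⋆ = 1.80 × 6.96×10⁸ = 1.25×10⁹ m.
d = 4.45 AU = 6.66×10¹¹ m.
L = 4πR_⋆²σT_⋆⁴ = 4π(1.25×10⁹)² × 5.67×10⁻⁸ × (9500)⁴ = 9.11×10²⁷ W.
S = L/(4πd²) = 1640 W m⁻².
Energy balance: absorbed = emitted ⇒ πR²·S(1−A) = 4πR²·σT_eq⁴, so T_eq⁴ = S(1−A)/(4σ).
T_eq = [1640 × 0.50 / (4 × 5.67×10⁻⁸)]^(1/4) = (3.61×10⁹)^(1/4) = 245 K.

T_eq ≈ 245 K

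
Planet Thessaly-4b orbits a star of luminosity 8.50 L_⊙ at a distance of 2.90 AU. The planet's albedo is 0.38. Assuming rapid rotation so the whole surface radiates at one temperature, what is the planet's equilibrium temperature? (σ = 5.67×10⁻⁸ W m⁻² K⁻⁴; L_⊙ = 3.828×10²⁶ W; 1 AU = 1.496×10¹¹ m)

T_eq ≈ 248 K

d = 2.90 AU = 4.34×10¹¹ m.
L = 8.50 × 3.828×10²⁶ = 3.25×10²⁷ W.
Flux: S = L/(4πd²) = 3.25×10²⁷/(4π×(4.34×10¹¹)²) = 1380 W m⁻².
Energy balance: absorbed = emitted ⇒ πR²·S(1−A) = 4πR²·σT_eq⁴, so T_eq⁴ = S(1−A)/(4σ).
T_eq = [1380 × 0.62 / (4 × 5.67×10⁻⁸)]^(1/4) = (3.76×10⁹)^(1/4) = 248 K.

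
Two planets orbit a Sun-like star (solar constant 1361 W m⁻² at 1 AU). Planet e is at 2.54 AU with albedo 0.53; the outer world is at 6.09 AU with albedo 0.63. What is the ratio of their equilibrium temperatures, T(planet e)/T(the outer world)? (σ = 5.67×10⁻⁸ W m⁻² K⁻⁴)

T₁/T₂ ≈ 1.644

T_eq = [S₀(1−A)/(4σd²)]^(1/4), so T ∝ (1−A)^(1/4) / √d.
T₁ = [1361×0.47/(4×5.67×10⁻⁸×2.54²)]^(1/4) = 144.60 K.
T₂ = [1361×0.37/(4×5.67×10⁻⁸×6.09²)]^(1/4) = 87.96 K.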